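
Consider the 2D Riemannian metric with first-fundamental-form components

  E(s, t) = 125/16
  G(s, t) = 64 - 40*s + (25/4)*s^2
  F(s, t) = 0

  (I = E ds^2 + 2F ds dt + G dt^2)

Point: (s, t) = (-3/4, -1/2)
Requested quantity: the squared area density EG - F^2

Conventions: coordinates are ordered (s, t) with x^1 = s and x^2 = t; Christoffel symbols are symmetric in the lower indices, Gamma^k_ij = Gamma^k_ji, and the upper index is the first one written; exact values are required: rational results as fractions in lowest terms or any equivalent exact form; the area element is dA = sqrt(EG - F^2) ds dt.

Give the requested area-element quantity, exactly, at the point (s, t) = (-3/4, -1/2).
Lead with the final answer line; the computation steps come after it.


Answer: EG - F^2 = 780125/1024

E = 125/16, F = 0, G = 6241/64; EG - F^2 = 780125/1024


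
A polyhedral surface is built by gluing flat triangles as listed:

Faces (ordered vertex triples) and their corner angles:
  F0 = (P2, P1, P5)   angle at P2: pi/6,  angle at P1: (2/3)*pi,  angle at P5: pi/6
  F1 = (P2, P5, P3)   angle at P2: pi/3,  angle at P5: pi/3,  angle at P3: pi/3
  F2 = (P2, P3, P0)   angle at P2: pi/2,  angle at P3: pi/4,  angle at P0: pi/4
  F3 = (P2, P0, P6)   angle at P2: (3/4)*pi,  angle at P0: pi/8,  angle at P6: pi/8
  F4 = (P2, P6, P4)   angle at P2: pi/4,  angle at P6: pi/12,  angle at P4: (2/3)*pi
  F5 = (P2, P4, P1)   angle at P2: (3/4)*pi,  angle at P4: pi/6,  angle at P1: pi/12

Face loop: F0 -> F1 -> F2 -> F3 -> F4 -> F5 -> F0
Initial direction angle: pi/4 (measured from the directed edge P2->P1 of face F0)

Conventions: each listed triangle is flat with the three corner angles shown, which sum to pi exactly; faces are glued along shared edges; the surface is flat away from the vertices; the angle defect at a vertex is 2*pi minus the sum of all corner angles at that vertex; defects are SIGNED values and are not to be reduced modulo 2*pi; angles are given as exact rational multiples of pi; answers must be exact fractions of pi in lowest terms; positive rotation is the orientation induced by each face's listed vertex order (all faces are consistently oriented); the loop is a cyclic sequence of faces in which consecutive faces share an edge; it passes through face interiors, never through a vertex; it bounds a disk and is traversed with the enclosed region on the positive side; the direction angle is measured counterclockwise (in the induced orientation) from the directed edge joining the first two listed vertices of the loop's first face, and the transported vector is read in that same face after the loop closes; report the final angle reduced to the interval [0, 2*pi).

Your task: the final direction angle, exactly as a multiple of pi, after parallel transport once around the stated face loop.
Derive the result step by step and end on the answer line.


enclosed vertex P2: corner angles sum to (11/4)*pi, defect = 2*pi - (11/4)*pi = (-3/4)*pi
final direction = starting direction + enclosed defect total, reduced mod 2*pi (induced orientation)
final angle = pi/4 - (3/4)*pi = (3/2)*pi (mod 2*pi)

Answer: final direction angle = (3/2)*pi


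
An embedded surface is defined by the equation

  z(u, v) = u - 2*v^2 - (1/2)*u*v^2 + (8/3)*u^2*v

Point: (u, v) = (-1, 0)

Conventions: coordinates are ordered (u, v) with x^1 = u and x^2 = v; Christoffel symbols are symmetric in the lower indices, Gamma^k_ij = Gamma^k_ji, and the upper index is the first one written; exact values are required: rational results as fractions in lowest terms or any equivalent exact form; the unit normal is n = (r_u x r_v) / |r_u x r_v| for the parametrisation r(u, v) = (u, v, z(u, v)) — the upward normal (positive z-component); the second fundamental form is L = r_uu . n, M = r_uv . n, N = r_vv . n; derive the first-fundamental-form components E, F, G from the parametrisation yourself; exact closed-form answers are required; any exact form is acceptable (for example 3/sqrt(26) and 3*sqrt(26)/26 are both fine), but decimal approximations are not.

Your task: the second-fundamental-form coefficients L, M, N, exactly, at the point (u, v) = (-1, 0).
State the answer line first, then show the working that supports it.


Answer: L = 0, M = -8*sqrt(82)/41, N = -9*sqrt(82)/82

z_u = 1, z_v = 8/3, z_uu = 0, z_uv = -16/3, z_vv = -3
E = 2, F = 8/3, G = 73/9; answer radicand W^2 = 82/9
unnormalised second-form numerators: l = 0, m = -16/3, n = -3; L = l/sqrt(82/9), and similarly M = m/sqrt(W^2), N = n/sqrt(W^2)


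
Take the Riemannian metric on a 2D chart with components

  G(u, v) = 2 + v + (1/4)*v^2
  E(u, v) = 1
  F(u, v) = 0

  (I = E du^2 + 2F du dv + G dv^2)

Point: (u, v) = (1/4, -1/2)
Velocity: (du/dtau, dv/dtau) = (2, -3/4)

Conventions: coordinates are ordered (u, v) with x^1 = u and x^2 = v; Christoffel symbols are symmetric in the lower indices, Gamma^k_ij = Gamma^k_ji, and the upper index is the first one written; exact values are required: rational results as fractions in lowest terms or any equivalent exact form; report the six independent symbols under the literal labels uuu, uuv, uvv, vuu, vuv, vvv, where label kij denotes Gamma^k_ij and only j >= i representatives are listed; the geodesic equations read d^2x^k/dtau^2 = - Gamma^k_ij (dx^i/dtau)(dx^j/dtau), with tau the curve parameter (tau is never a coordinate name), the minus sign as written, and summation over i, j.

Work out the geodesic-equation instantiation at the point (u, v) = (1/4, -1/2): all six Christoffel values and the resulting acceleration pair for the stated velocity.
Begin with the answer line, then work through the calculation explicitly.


Answer: Gamma_uuu = 0, Gamma_uuv = 0, Gamma_uvv = 0, Gamma_vuu = 0, Gamma_vuv = 0, Gamma_vvv = 6/25; accelerations (d^2u/dtau^2, d^2v/dtau^2) = (0, -27/200)

E = 1, F = 0, G = 25/16 at the point
E_u = 0, E_v = 0, F_u = 0, F_v = 0, G_u = 0, G_v = 3/4
EG - F^2 = 25/16;  g^inv = (16/25) * [[25/16, 0], [0, 1]]
first-kind symbols [ij,l] = (1/2)(d_i g_jl + d_j g_il - d_l g_ij): [uu,u] = E_u/2 = 0, [uu,v] = F_u - E_v/2 = 0, [uv,u] = E_v/2 = 0, [uv,v] = G_u/2 = 0, [vv,u] = F_v - G_u/2 = 0, [vv,v] = G_v/2 = 3/8
Gamma^u_ij = (G*[ij,u] - F*[ij,v])/(EG - F^2), Gamma^v_ij = (E*[ij,v] - F*[ij,u])/(EG - F^2)
Gamma_uuu = 0, Gamma_uuv = 0, Gamma_uvv = 0, Gamma_vuu = 0, Gamma_vuv = 0, Gamma_vvv = 6/25
d^2u/dtau^2 = -(Gamma_uuu*(2)^2 + 2*Gamma_uuv*(2)*(-3/4) + Gamma_uvv*(-3/4)^2) = 0
d^2v/dtau^2 = -(Gamma_vuu*(2)^2 + 2*Gamma_vuv*(2)*(-3/4) + Gamma_vvv*(-3/4)^2) = -27/200


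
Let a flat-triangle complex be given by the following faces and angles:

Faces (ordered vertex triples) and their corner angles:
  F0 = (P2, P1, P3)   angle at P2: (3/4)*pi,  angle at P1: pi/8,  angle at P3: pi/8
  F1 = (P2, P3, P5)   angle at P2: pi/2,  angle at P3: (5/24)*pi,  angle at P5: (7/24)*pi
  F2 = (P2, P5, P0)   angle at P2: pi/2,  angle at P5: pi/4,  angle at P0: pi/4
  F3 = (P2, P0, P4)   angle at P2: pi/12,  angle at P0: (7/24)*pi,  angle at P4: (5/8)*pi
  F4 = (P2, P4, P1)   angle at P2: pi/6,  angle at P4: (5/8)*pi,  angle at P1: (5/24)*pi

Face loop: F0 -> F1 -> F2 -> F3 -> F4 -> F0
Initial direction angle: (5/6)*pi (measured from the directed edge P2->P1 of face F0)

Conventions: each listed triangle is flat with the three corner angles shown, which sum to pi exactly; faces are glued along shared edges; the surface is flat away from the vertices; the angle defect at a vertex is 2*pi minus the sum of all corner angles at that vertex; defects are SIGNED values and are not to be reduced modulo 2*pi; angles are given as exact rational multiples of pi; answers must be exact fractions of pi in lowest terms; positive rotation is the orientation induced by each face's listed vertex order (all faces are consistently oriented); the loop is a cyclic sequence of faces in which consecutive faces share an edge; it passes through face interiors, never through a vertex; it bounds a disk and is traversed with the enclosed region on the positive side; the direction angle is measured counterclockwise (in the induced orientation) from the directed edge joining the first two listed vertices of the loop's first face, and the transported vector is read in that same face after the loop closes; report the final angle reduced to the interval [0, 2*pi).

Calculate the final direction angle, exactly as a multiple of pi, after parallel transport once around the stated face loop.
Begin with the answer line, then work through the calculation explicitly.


Answer: final direction angle = (5/6)*pi

enclosed vertex P2: corner angles sum to 2*pi, defect = 2*pi - 2*pi = 0
transport around the loop rotates by the sum of enclosed defects; add to the initial angle mod 2*pi
final angle = (5/6)*pi + 0 = (5/6)*pi (mod 2*pi)


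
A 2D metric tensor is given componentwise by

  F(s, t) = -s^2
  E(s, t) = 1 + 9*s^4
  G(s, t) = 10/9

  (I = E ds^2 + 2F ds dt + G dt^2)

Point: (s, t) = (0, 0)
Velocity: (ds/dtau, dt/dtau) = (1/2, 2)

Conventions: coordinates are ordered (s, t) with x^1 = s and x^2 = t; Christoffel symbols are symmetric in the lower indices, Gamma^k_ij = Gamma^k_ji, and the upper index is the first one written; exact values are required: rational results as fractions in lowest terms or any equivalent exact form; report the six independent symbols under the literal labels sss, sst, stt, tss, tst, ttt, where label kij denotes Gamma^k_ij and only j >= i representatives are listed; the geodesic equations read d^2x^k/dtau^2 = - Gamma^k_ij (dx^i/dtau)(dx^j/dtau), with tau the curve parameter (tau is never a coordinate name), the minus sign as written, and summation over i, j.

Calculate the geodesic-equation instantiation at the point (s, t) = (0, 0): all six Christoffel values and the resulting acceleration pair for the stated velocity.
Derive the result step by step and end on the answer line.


E = 1, F = 0, G = 10/9 at the point
E_s = 0, E_t = 0, F_s = 0, F_t = 0, G_s = 0, G_t = 0
EG - F^2 = 10/9;  g^inv = (9/10) * [[10/9, 0], [0, 1]]
first-kind symbols [ij,l] = (1/2)(d_i g_jl + d_j g_il - d_l g_ij): [ss,s] = E_s/2 = 0, [ss,t] = F_s - E_t/2 = 0, [st,s] = E_t/2 = 0, [st,t] = G_s/2 = 0, [tt,s] = F_t - G_s/2 = 0, [tt,t] = G_t/2 = 0
Gamma^s_ij = (G*[ij,s] - F*[ij,t])/(EG - F^2), Gamma^t_ij = (E*[ij,t] - F*[ij,s])/(EG - F^2)
Gamma_sss = 0, Gamma_sst = 0, Gamma_stt = 0, Gamma_tss = 0, Gamma_tst = 0, Gamma_ttt = 0
d^2s/dtau^2 = -(Gamma_sss*(1/2)^2 + 2*Gamma_sst*(1/2)*(2) + Gamma_stt*(2)^2) = 0
d^2t/dtau^2 = -(Gamma_tss*(1/2)^2 + 2*Gamma_tst*(1/2)*(2) + Gamma_ttt*(2)^2) = 0

Answer: Gamma_sss = 0, Gamma_sst = 0, Gamma_stt = 0, Gamma_tss = 0, Gamma_tst = 0, Gamma_ttt = 0; accelerations (d^2s/dtau^2, d^2t/dtau^2) = (0, 0)


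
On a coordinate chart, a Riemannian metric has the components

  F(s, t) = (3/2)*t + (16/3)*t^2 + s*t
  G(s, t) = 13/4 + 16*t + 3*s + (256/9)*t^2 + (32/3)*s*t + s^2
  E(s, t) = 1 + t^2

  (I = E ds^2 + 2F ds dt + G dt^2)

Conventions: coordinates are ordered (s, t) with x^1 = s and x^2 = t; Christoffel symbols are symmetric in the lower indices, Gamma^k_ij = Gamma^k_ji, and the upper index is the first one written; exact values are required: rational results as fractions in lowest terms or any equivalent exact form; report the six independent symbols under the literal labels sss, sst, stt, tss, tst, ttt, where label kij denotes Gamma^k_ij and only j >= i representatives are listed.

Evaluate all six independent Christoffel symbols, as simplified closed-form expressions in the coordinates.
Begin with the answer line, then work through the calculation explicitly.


Answer: Gamma_sss = 0, Gamma_sst = 36*t/(36*s^2 + 384*s*t + 108*s + 1060*t^2 + 576*t + 117), Gamma_stt = 192*t/(36*s^2 + 384*s*t + 108*s + 1060*t^2 + 576*t + 117), Gamma_tss = 0, Gamma_tst = (36*s + 192*t + 54)/(36*s^2 + 384*s*t + 108*s + 1060*t^2 + 576*t + 117), Gamma_ttt = (192*s + 1024*t + 288)/(36*s^2 + 384*s*t + 108*s + 1060*t^2 + 576*t + 117)

E = 1 + t^2; F = (3/2)*t + (16/3)*t^2 + s*t; G = 13/4 + 16*t + 3*s + (256/9)*t^2 + (32/3)*s*t + s^2
Gamma^k_ij = (1/2) g^{kl} (d_i g_jl + d_j g_il - d_l g_ij), with g^inv = (1/(EG-F^2)) [[G, -F], [-F, E]]
first partials: E_s = 0, E_t = 2*t, F_s = t, F_t = 3/2 + (32/3)*t + s, G_s = 3 + (32/3)*t + 2*s, G_t = 16 + (512/9)*t + (32/3)*s
D = EG - F^2 = 13/4 + 16*t + 3*s + (265/9)*t^2 + (32/3)*s*t + s^2
expanded: Gamma^s_ss = (G E_s - 2F F_s + F E_t)/(2D), Gamma^s_st = (G E_t - F G_s)/(2D), Gamma^s_tt = (2G F_t - G G_s - F G_t)/(2D), Gamma^t_ss = (2E F_s - E E_t - F E_s)/(2D), Gamma^t_st = (E G_s - F E_t)/(2D), Gamma^t_tt = (E G_t - 2F F_t + F G_s)/(2D); substitute and cancel common factors


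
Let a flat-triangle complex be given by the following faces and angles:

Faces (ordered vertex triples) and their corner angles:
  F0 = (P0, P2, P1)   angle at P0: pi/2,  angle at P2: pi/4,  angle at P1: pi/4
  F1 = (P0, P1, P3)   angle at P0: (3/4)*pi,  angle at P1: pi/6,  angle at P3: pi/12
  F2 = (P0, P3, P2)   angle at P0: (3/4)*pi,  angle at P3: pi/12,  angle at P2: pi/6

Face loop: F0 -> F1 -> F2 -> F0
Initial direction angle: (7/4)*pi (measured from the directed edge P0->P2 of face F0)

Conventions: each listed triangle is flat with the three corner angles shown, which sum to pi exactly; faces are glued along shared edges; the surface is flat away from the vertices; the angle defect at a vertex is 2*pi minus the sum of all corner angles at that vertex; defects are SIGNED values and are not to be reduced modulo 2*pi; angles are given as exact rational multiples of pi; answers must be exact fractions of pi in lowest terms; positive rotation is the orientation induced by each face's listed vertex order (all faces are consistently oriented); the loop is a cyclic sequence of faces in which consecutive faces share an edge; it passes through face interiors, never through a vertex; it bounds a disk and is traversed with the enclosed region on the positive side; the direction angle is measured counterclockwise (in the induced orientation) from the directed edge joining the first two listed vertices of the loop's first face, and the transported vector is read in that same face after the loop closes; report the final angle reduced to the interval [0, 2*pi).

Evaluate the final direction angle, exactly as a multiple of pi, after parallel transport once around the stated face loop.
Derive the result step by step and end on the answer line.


enclosed vertex P0: corner angles sum to 2*pi, defect = 2*pi - 2*pi = 0
transport around the loop rotates by the sum of enclosed defects; add to the initial angle mod 2*pi
final angle = (7/4)*pi + 0 = (7/4)*pi (mod 2*pi)

Answer: final direction angle = (7/4)*pi


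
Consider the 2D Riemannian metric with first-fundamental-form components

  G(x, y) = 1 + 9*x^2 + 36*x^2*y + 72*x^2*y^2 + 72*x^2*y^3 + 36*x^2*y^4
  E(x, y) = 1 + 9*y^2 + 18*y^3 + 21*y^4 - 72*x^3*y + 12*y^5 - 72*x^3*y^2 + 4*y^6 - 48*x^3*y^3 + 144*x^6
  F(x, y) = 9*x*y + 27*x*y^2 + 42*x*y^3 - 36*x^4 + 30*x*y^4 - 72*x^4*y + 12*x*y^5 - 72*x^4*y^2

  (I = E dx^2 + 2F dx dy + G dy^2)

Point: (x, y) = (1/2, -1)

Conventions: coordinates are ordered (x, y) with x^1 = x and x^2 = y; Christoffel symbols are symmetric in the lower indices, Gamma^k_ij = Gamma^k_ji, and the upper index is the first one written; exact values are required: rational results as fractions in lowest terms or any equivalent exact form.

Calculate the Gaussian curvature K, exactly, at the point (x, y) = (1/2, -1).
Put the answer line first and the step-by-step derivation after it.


Answer: K = 72/961

E = 53/4, F = -21/4, G = 13/4, EG - F^2 = 31/2 at the point
E_x = 63, E_y = -21, F_x = -24, F_y = 15, G_x = 9, G_y = -9
E_yy = 60, F_xy = 57, G_xx = 18
By Brioschi, K is (det M1 - det M2) divided by (EG - F^2) squared.
M1 = [[-E_yy/2 + F_xy - G_xx/2, E_x/2, F_x - E_y/2], [F_y - G_x/2, E, F], [G_y/2, F, G]] = [[18, 63/2, -27/2], [21/2, 53/4, -21/4], [-9/2, -21/4, 13/4]]; det M1 = -225/2
M2 = [[0, E_y/2, G_x/2], [E_y/2, E, F], [G_x/2, F, G]] = [[0, -21/2, 9/2], [-21/2, 53/4, -21/4], [9/2, -21/4, 13/4]]; det M2 = -261/2
det M1 - det M2 = 18; K = 18 / (31/2)^2 = 72/961


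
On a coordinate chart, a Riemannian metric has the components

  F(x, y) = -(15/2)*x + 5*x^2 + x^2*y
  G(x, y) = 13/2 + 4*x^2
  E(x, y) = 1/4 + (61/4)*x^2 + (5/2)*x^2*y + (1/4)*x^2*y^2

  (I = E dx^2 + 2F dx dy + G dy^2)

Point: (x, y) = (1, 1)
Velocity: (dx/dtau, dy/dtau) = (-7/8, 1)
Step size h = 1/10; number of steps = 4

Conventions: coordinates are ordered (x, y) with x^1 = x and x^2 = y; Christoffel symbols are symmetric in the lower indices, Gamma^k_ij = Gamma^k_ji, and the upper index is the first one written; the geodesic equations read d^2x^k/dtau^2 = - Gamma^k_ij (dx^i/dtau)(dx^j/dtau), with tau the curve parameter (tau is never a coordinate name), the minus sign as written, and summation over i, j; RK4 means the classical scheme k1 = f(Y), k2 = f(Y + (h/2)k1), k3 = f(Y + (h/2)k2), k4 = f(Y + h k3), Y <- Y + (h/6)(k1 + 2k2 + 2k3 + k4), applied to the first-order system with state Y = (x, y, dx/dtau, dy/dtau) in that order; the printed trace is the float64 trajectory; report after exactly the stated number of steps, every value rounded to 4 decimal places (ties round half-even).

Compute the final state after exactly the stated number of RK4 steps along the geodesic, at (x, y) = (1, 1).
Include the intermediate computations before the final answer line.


f(Y) = (dx/dtau, dy/dtau, -Gamma^x_ij Y'^i Y'^j, -Gamma^y_ij Y'^i Y'^j) with the Gammas evaluated at the stage position; h = 0.100000; intermediate values shown to 6 dp
step 0: x = 1.0000, y = 1.0000, dx/dtau = -0.8750, dy/dtau = 1.0000
step 1:
  k1: at (x, y) = (1.000000, 1.000000), (dx/dtau, dy/dtau) = (-0.875000, 1.000000); Gamma_xxx = 1.021782, Gamma_xxy = 0.114851, Gamma_xyy = -0.166337, Gamma_yxx = 0.431683, Gamma_yxy = 0.397360, Gamma_yyy = -0.023762; k1 = (-0.875000, 1.000000, -0.414975, 0.388634)
  k2: at (x, y) = (0.956250, 1.050000), (dx/dtau, dy/dtau) = (-0.895749, 1.019432); Gamma_xxx = 1.072839, Gamma_xxy = 0.120639, Gamma_xyy = -0.175521, Gamma_yxx = 0.437766, Gamma_yxy = 0.396037, Gamma_yyy = -0.028333; k2 = (-0.895749, 1.019432, -0.458077, 0.401482)
  k3: at (x, y) = (0.955213, 1.050972), (dx/dtau, dy/dtau) = (-0.897904, 1.020074); Gamma_xxx = 1.074110, Gamma_xxy = 0.120787, Gamma_xyy = -0.175757, Gamma_yxx = 0.437886, Gamma_yxy = 0.396001, Gamma_yyy = -0.028451; k3 = (-0.897904, 1.020074, -0.461832, 0.401985)
  k4: at (x, y) = (0.910210, 1.102007), (dx/dtau, dy/dtau) = (-0.921183, 1.040199); Gamma_xxx = 1.131739, Gamma_xxy = 0.127225, Gamma_xyy = -0.186265, Gamma_yxx = 0.443132, Gamma_yxy = 0.393948, Gamma_yyy = -0.033616; k4 = (-0.921183, 1.040199, -0.515011, 0.415313)
  Y <- Y + (h/6)(k1 + 2k2 + 2k3 + k4): x = 0.9103, y = 1.1020, dx/dtau = -0.9212, dy/dtau = 1.0402
step 2:
  k1: at (x, y) = (0.910275, 1.101987), (dx/dtau, dy/dtau) = (-0.921163, 1.040181); Gamma_xxx = 1.131649, Gamma_xxy = 0.127214, Gamma_xyy = -0.186247, Gamma_yxx = 0.443129, Gamma_yxy = 0.393951, Gamma_yyy = -0.033607; k1 = (-0.921163, 1.040181, -0.514951, 0.415298)
  k2: at (x, y) = (0.864217, 1.153996), (dx/dtau, dy/dtau) = (-0.946911, 1.060946); Gamma_xxx = 1.196570, Gamma_xxy = 0.134325, Gamma_xyy = -0.198266, Gamma_yxx = 0.447296, Gamma_yxy = 0.391054, Gamma_yyy = -0.039400; k2 = (-0.946911, 1.060946, -0.579831, 0.429009)
  k3: at (x, y) = (0.862930, 1.155034), (dx/dtau, dy/dtau) = (-0.950155, 1.061632); Gamma_xxx = 1.198488, Gamma_xxy = 0.134545, Gamma_xyy = -0.198638, Gamma_yxx = 0.447366, Gamma_yxy = 0.390968, Gamma_yyy = -0.039579; k3 = (-0.950155, 1.061632, -0.586675, 0.429479)
  k4: at (x, y) = (0.815260, 1.208150), (dx/dtau, dy/dtau) = (-0.979831, 1.083129); Gamma_xxx = 1.273156, Gamma_xxy = 0.142531, Gamma_xyy = -0.212744, Gamma_yxx = 0.450097, Gamma_yxy = 0.387005, Gamma_yyy = -0.046184; k4 = (-0.979831, 1.083129, -0.670201, 0.443502)
  Y <- Y + (h/6)(k1 + 2k2 + 2k3 + k4): x = 0.8154, y = 1.2081, dx/dtau = -0.9798, dy/dtau = 1.0831
step 3:
  k1: at (x, y) = (0.815356, 1.208128), (dx/dtau, dy/dtau) = (-0.979799, 1.083111); Gamma_xxx = 1.272994, Gamma_xxy = 0.142511, Gamma_xyy = -0.212710, Gamma_yxx = 0.450098, Gamma_yxy = 0.387012, Gamma_yyy = -0.046168; k1 = (-0.979799, 1.083111, -0.670072, 0.443483)
  k2: at (x, y) = (0.766366, 1.262284), (dx/dtau, dy/dtau) = (-1.013303, 1.105285); Gamma_xxx = 1.358628, Gamma_xxy = 0.151388, Gamma_xyy = -0.229249, Gamma_yxx = 0.450998, Gamma_yxy = 0.381818, Gamma_yyy = -0.053620; k2 = (-1.013303, 1.105285, -0.775845, 0.457691)
  k3: at (x, y) = (0.764691, 1.263392), (dx/dtau, dy/dtau) = (-1.018592, 1.105996); Gamma_xxx = 1.361748, Gamma_xxy = 0.151730, Gamma_xyy = -0.229890, Gamma_yxx = 0.450946, Gamma_yxy = 0.381632, Gamma_yyy = -0.053907; k3 = (-1.018592, 1.105996, -0.789780, 0.457931)
  k4: at (x, y) = (0.713497, 1.318728), (dx/dtau, dy/dtau) = (-1.058778, 1.128904); Gamma_xxx = 1.462942, Gamma_xxy = 0.161825, Gamma_xyy = -0.250007, Gamma_yxx = 0.449288, Gamma_yxy = 0.374799, Gamma_yyy = -0.062514; k4 = (-1.058778, 1.128904, -0.934512, 0.471978)
  Y <- Y + (h/6)(k1 + 2k2 + 2k3 + k4): x = 0.7137, y = 1.3187, dx/dtau = -1.0587, dy/dtau = 1.1289
step 4:
  k1: at (x, y) = (0.713650, 1.318704), (dx/dtau, dy/dtau) = (-1.058730, 1.128889); Gamma_xxx = 1.462618, Gamma_xxy = 0.161789, Gamma_xyy = -0.249935, Gamma_yxx = 0.449305, Gamma_yxy = 0.374819, Gamma_yyy = -0.062483; k1 = (-1.058730, 1.128889, -0.934211, 0.471958)
  k2: at (x, y) = (0.660714, 1.375149), (dx/dtau, dy/dtau) = (-1.105441, 1.152487); Gamma_xxx = 1.581651, Gamma_xxy = 0.173085, Gamma_xyy = -0.274343, Gamma_yxx = 0.444377, Gamma_yxy = 0.366091, Gamma_yyy = -0.072272; k2 = (-1.105441, 1.152487, -1.127364, 0.485771)
  k3: at (x, y) = (0.658378, 1.376329), (dx/dtau, dy/dtau) = (-1.115098, 1.153178); Gamma_xxx = 1.587307, Gamma_xxy = 0.173654, Gamma_xyy = -0.275590, Gamma_yxx = 0.443998, Gamma_yxy = 0.365689, Gamma_yyy = -0.072763; k3 = (-1.115098, 1.153178, -1.160639, 0.485158)
  k4: at (x, y) = (0.602140, 1.434022), (dx/dtau, dy/dtau) = (-1.174794, 1.177405); Gamma_xxx = 1.734034, Gamma_xxy = 0.186714, Gamma_xyy = -0.306932, Gamma_yxx = 0.434072, Gamma_yxy = 0.354227, Gamma_yyy = -0.084287; k4 = (-1.174794, 1.177405, -1.451189, 0.497704)
  Y <- Y + (h/6)(k1 + 2k2 + 2k3 + k4): x = 0.6024, y = 1.4340, dx/dtau = -1.1748, dy/dtau = 1.1774

Answer: x = 0.6024, y = 1.4340, dx/dtau = -1.1748, dy/dtau = 1.1774


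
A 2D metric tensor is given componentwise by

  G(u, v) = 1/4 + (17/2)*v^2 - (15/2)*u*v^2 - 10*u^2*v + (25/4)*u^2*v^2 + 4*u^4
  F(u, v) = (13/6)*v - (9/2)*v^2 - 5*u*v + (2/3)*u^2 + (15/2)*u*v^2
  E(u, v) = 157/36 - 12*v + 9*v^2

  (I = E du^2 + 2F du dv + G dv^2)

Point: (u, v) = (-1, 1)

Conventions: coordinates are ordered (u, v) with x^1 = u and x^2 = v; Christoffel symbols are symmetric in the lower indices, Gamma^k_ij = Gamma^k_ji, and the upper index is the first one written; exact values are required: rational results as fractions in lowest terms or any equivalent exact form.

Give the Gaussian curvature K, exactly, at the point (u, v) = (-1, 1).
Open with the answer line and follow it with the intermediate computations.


Answer: K = -450708/134689

E = 49/36, F = -25/6, G = 33/2, EG - F^2 = 367/72 at the point
E_u = 0, E_v = 6, F_u = 7/6, F_v = -101/6, G_u = -16, G_v = 69/2
E_vv = 18, F_uv = 10, G_uu = 81/2
Using the Brioschi determinant formula for K from the metric derivatives:
M1 = [[-E_vv/2 + F_uv - G_uu/2, E_u/2, F_u - E_v/2], [F_v - G_u/2, E, F], [G_v/2, F, G]] = [[-77/4, 0, -11/6], [-53/6, 49/36, -25/6], [69/4, -25/6, 33/2]]; det M1 = -52943/432
M2 = [[0, E_v/2, G_u/2], [E_v/2, E, F], [G_u/2, F, G]] = [[0, 3, -8], [3, 49/36, -25/6], [-8, -25/6, 33/2]]; det M2 = -641/18
det M1 - det M2 = -37559/432; K = -37559/432 / (367/72)^2 = -450708/134689


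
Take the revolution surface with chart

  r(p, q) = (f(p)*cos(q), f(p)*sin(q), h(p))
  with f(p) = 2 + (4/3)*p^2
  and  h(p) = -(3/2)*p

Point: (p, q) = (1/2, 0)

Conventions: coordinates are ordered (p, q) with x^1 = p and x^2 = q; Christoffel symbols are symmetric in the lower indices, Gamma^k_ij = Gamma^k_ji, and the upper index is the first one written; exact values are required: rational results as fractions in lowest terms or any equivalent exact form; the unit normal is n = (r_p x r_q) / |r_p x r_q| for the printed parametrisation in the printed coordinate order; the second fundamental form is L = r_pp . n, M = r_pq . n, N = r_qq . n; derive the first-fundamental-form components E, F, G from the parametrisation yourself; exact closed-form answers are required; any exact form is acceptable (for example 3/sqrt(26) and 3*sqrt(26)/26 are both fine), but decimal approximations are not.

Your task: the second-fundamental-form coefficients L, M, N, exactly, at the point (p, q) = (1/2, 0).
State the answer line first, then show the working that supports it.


Answer: L = 24*sqrt(145)/145, M = 0, N = -21*sqrt(145)/145

f = 7/3, f' = 4/3, f'' = 8/3, h' = -3/2, h'' = 0
E = 145/36, F = 0, G = 49/9; answer radicand W^2 = 145/36
unnormalised second-form numerators: l = 4, m = 0, n = -7/2; L = l/sqrt(145/36), and similarly M = m/sqrt(W^2), N = n/sqrt(W^2)


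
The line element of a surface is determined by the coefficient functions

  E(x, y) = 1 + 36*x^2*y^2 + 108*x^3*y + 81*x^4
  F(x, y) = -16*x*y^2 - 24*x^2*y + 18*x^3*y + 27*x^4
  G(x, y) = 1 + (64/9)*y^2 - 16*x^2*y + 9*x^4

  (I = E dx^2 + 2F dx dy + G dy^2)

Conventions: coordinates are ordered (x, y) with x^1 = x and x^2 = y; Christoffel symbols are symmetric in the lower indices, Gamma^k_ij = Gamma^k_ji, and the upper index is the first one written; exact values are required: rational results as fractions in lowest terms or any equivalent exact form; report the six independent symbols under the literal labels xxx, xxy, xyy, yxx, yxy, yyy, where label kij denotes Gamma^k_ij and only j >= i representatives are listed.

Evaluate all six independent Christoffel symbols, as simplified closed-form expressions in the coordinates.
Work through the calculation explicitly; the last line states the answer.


E = 1 + 36*x^2*y^2 + 108*x^3*y + 81*x^4; F = -16*x*y^2 - 24*x^2*y + 18*x^3*y + 27*x^4; G = 1 + (64/9)*y^2 - 16*x^2*y + 9*x^4
Gamma^k_ij = (1/2) g^{kl} (d_i g_jl + d_j g_il - d_l g_ij), with g^inv = (1/(EG-F^2)) [[G, -F], [-F, E]]
first partials: E_x = 72*x*y^2 + 324*x^2*y + 324*x^3, E_y = 72*x^2*y + 108*x^3, F_x = -16*y^2 - 48*x*y + 54*x^2*y + 108*x^3, F_y = -32*x*y - 24*x^2 + 18*x^3, G_x = -32*x*y + 36*x^3, G_y = (128/9)*y - 16*x^2
D = EG - F^2 = 1 + (64/9)*y^2 - 16*x^2*y + 36*x^2*y^2 + 108*x^3*y + 90*x^4
expanded: Gamma^x_xx = (G E_x - 2F F_x + F E_y)/(2D), Gamma^x_xy = (G E_y - F G_x)/(2D), Gamma^x_yy = (2G F_y - G G_x - F G_y)/(2D), Gamma^y_xx = (2E F_x - E E_y - F E_x)/(2D), Gamma^y_xy = (E G_x - F E_y)/(2D), Gamma^y_yy = (E G_y - 2F F_y + F G_x)/(2D); substitute and cancel common factors

Answer: Gamma_xxx = (1458*x^3 + 1458*x^2*y + 324*x*y^2)/(810*x^4 + 972*x^3*y + 324*x^2*y^2 - 144*x^2*y + 64*y^2 + 9), Gamma_xxy = (486*x^3 + 324*x^2*y)/(810*x^4 + 972*x^3*y + 324*x^2*y^2 - 144*x^2*y + 64*y^2 + 9), Gamma_xyy = (-216*x^2 - 144*x*y)/(810*x^4 + 972*x^3*y + 324*x^2*y^2 - 144*x^2*y + 64*y^2 + 9), Gamma_yxx = (486*x^3 + 162*x^2*y - 432*x*y - 144*y^2)/(810*x^4 + 972*x^3*y + 324*x^2*y^2 - 144*x^2*y + 64*y^2 + 9), Gamma_yxy = (162*x^3 - 144*x*y)/(810*x^4 + 972*x^3*y + 324*x^2*y^2 - 144*x^2*y + 64*y^2 + 9), Gamma_yyy = (-72*x^2 + 64*y)/(810*x^4 + 972*x^3*y + 324*x^2*y^2 - 144*x^2*y + 64*y^2 + 9)


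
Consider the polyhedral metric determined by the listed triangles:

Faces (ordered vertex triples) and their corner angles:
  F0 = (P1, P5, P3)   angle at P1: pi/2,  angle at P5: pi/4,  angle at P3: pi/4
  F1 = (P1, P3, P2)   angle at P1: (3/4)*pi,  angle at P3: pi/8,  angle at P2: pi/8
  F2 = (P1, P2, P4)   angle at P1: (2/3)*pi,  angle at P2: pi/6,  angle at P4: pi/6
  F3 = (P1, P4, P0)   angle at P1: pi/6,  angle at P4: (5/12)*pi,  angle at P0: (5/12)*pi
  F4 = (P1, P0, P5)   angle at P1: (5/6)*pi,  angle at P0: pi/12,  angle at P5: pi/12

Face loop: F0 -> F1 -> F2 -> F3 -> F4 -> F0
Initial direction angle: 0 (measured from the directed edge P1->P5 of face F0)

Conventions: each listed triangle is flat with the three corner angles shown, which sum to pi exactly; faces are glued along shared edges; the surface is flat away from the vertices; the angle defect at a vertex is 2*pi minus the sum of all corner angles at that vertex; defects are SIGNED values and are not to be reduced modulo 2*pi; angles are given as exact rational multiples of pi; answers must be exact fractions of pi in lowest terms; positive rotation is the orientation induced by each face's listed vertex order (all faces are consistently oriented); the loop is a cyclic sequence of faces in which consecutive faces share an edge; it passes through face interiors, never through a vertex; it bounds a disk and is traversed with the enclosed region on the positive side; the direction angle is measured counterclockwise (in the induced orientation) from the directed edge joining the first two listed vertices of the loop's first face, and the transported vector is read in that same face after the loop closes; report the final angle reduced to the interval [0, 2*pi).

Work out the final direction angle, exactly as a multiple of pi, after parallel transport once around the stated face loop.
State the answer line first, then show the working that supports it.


Answer: final direction angle = (13/12)*pi

enclosed vertex P1: corner angles sum to (35/12)*pi, defect = 2*pi - (35/12)*pi = (-11/12)*pi
summing the enclosed defects onto the initial angle, mod 2*pi in the induced orientation:
final angle = 0 - (11/12)*pi = (13/12)*pi (mod 2*pi)


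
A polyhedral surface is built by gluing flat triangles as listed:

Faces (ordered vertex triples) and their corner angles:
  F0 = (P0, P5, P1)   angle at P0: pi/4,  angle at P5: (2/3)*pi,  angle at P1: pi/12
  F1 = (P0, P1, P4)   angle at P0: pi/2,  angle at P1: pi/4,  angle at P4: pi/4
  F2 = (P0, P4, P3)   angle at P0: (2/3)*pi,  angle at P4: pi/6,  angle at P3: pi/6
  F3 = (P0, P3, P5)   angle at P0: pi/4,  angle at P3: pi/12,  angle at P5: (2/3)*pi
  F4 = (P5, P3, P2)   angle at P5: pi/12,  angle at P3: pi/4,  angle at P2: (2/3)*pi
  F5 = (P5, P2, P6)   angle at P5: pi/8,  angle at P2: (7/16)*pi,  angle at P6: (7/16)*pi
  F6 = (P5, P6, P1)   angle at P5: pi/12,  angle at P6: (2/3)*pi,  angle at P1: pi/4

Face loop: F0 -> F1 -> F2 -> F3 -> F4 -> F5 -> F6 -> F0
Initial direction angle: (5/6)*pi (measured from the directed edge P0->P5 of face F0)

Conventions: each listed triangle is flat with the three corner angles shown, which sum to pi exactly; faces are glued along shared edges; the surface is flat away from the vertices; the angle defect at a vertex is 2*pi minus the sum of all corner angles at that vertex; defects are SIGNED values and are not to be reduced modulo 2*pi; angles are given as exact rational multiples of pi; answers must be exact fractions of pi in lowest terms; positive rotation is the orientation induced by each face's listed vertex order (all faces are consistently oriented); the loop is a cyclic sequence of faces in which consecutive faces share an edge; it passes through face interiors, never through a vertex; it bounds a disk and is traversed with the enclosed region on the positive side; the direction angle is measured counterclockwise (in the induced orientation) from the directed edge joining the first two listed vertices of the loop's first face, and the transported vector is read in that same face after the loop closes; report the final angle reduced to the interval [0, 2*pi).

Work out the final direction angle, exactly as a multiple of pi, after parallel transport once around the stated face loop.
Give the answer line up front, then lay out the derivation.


Answer: final direction angle = (37/24)*pi

enclosed vertex P0: corner angles sum to (5/3)*pi, defect = 2*pi - (5/3)*pi = pi/3
enclosed vertex P5: corner angles sum to (13/8)*pi, defect = 2*pi - (13/8)*pi = (3/8)*pi
the final direction is the initial angle plus the enclosed defects, taken mod 2*pi in the induced orientation
final angle = (5/6)*pi + (17/24)*pi = (37/24)*pi (mod 2*pi)


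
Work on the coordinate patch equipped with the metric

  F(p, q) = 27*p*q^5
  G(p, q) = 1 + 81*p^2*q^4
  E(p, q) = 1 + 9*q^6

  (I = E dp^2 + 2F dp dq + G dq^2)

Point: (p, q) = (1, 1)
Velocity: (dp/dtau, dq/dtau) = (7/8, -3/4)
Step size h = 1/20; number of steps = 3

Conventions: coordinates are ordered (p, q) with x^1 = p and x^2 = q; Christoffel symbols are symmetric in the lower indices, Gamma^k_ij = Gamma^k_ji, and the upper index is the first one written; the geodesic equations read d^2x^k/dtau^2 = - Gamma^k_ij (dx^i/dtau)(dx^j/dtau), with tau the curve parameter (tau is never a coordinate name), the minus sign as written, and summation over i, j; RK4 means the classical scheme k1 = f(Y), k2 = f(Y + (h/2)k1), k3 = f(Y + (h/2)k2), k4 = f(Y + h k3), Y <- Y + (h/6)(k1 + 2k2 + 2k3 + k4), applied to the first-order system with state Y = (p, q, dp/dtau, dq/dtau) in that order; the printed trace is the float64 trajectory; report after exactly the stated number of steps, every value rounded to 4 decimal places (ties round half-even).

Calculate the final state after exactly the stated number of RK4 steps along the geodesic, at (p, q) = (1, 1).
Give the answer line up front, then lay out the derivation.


Answer: p = 1.1316, q = 0.8885, dp/dtau = 0.8774, dq/dtau = -0.7428

f(Y) = (dp/dtau, dq/dtau, -Gamma^p_ij Y'^i Y'^j, -Gamma^q_ij Y'^i Y'^j) with the Gammas evaluated at the stage position; h = 0.050000; intermediate values shown to 6 dp
step 0: p = 1.0000, q = 1.0000, dp/dtau = 0.8750, dq/dtau = -0.7500
step 1:
  k1: at (p, q) = (1.000000, 1.000000), (dp/dtau, dq/dtau) = (0.875000, -0.750000); Gamma_ppp = 0.000000, Gamma_ppq = 0.296703, Gamma_pqq = 0.593407, Gamma_qpp = 0.000000, Gamma_qpq = 0.890110, Gamma_qqq = 1.780220; k1 = (0.875000, -0.750000, 0.055632, 0.166896)
  k2: at (p, q) = (1.021875, 0.981250), (dp/dtau, dq/dtau) = (0.876391, -0.745828); Gamma_ppp = 0.000000, Gamma_ppq = 0.280872, Gamma_pqq = 0.585001, Gamma_qpp = 0.000000, Gamma_qpq = 0.877501, Gamma_qqq = 1.827661; k2 = (0.876391, -0.745828, 0.041764, 0.130481)
  k3: at (p, q) = (1.021910, 0.981354), (dp/dtau, dq/dtau) = (0.876044, -0.746738); Gamma_ppp = 0.000000, Gamma_ppq = 0.280880, Gamma_pqq = 0.584976, Gamma_qpp = 0.000000, Gamma_qpq = 0.877464, Gamma_qqq = 1.827453; k3 = (0.876044, -0.746738, 0.041297, 0.129011)
  k4: at (p, q) = (1.043802, 0.962663), (dp/dtau, dq/dtau) = (0.877065, -0.743549); Gamma_ppp = 0.000000, Gamma_ppq = 0.265885, Gamma_pqq = 0.576590, Gamma_qpp = 0.000000, Gamma_qpq = 0.864886, Gamma_qqq = 1.875567; k4 = (0.877065, -0.743549, 0.028012, 0.091118)
  Y <- Y + (h/6)(k1 + 2k2 + 2k3 + k4): p = 1.0438, q = 0.9627, dp/dtau = 0.8771, dq/dtau = -0.7435
step 2:
  k1: at (p, q) = (1.043808, 0.962678), (dp/dtau, dq/dtau) = (0.877081, -0.743525); Gamma_ppp = 0.000000, Gamma_ppq = 0.265886, Gamma_pqq = 0.576587, Gamma_qpp = 0.000000, Gamma_qpq = 0.864880, Gamma_qqq = 1.875537; k1 = (0.877081, -0.743525, 0.028031, 0.091180)
  k2: at (p, q) = (1.065735, 0.944090), (dp/dtau, dq/dtau) = (0.877782, -0.741246); Gamma_ppp = 0.000000, Gamma_ppq = 0.251684, Gamma_pqq = 0.568226, Gamma_qpp = 0.000000, Gamma_qpq = 0.852339, Gamma_qqq = 1.924325; k2 = (0.877782, -0.741246, 0.015308, 0.051842)
  k3: at (p, q) = (1.065752, 0.944147), (dp/dtau, dq/dtau) = (0.877464, -0.742229); Gamma_ppp = 0.000000, Gamma_ppq = 0.251690, Gamma_pqq = 0.568215, Gamma_qpp = 0.000000, Gamma_qpq = 0.852322, Gamma_qqq = 1.924202; k3 = (0.877464, -0.742229, 0.014809, 0.050149)
  k4: at (p, q) = (1.087681, 0.925566), (dp/dtau, dq/dtau) = (0.877822, -0.741018); Gamma_ppp = 0.000000, Gamma_ppq = 0.238230, Gamma_pqq = 0.559914, Gamma_qpp = 0.000000, Gamma_qpq = 0.839870, Gamma_qqq = 1.973951; k4 = (0.877822, -0.741018, 0.002476, 0.008730)
  Y <- Y + (h/6)(k1 + 2k2 + 2k3 + k4): p = 1.0877, q = 0.9256, dp/dtau = 0.8778, dq/dtau = -0.7410
step 3:
  k1: at (p, q) = (1.087686, 0.925582), (dp/dtau, dq/dtau) = (0.877838, -0.740993); Gamma_ppp = 0.000000, Gamma_ppq = 0.238232, Gamma_pqq = 0.559911, Gamma_qpp = 0.000000, Gamma_qpq = 0.839866, Gamma_qqq = 1.973916; k1 = (0.877838, -0.740993, 0.002496, 0.008799)
  k2: at (p, q) = (1.109632, 0.907057), (dp/dtau, dq/dtau) = (0.877900, -0.740773); Gamma_ppp = 0.000000, Gamma_ppq = 0.225478, Gamma_pqq = 0.551670, Gamma_qpp = 0.000000, Gamma_qpq = 0.827504, Gamma_qqq = 2.024625; k2 = (0.877900, -0.740773, -0.009457, -0.034709)
  k3: at (p, q) = (1.109634, 0.907063), (dp/dtau, dq/dtau) = (0.877601, -0.741860); Gamma_ppp = 0.000000, Gamma_ppq = 0.225479, Gamma_pqq = 0.551669, Gamma_qpp = 0.000000, Gamma_qpq = 0.827503, Gamma_qqq = 2.024612; k3 = (0.877601, -0.741860, -0.010015, -0.036755)
  k4: at (p, q) = (1.131566, 0.888489), (dp/dtau, dq/dtau) = (0.877337, -0.742830); Gamma_ppp = 0.000000, Gamma_ppq = 0.213379, Gamma_pqq = 0.543513, Gamma_qpp = 0.000000, Gamma_qpq = 0.815270, Gamma_qqq = 2.076630; k4 = (0.877337, -0.742830, -0.021785, -0.083236)
  Y <- Y + (h/6)(k1 + 2k2 + 2k3 + k4): p = 1.1316, q = 0.8885, dp/dtau = 0.8774, dq/dtau = -0.7428


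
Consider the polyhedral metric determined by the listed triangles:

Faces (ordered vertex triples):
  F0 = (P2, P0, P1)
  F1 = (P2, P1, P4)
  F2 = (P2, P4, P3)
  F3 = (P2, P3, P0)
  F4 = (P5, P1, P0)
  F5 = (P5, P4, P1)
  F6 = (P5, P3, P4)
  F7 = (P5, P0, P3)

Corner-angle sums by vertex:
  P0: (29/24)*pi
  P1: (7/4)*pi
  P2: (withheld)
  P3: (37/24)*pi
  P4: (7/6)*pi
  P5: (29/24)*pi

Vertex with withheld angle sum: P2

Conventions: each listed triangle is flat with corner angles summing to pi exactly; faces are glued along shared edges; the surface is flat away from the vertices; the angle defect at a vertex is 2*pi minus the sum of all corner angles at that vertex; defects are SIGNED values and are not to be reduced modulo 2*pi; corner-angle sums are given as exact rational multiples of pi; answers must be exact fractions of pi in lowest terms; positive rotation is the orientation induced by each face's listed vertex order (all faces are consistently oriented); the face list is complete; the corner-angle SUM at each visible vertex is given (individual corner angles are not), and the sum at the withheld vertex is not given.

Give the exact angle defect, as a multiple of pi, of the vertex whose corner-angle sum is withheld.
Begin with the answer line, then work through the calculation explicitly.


Answer: defect(P2) = (7/8)*pi

V = 6, E = 12, F = 8; chi = V - E + F = 2
Gauss-Bonnet: total defect = 2*pi*chi = 4*pi; visible defects sum to (25/8)*pi


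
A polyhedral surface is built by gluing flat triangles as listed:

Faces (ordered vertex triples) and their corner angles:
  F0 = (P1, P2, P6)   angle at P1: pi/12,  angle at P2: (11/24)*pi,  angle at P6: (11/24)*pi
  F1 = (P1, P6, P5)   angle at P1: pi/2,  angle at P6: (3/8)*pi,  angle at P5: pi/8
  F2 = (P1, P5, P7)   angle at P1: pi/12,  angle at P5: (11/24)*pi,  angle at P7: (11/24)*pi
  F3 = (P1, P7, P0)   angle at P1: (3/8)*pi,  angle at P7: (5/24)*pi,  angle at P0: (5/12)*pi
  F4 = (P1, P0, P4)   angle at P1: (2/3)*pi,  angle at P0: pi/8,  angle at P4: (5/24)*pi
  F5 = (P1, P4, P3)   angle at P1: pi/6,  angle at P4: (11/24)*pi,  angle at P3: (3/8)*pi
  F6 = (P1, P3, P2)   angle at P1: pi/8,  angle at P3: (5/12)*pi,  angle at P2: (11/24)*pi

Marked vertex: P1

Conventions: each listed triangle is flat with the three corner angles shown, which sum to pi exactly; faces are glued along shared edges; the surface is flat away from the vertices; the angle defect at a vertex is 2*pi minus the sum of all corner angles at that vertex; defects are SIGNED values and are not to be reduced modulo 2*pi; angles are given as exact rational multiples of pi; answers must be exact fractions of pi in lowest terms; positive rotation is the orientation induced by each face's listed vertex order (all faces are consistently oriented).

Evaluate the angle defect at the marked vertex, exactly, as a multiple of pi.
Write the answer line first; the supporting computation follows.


Answer: defect(P1) = 0

Sum of corner angles at P1: 2*pi
defect = 2*pi - 2*pi


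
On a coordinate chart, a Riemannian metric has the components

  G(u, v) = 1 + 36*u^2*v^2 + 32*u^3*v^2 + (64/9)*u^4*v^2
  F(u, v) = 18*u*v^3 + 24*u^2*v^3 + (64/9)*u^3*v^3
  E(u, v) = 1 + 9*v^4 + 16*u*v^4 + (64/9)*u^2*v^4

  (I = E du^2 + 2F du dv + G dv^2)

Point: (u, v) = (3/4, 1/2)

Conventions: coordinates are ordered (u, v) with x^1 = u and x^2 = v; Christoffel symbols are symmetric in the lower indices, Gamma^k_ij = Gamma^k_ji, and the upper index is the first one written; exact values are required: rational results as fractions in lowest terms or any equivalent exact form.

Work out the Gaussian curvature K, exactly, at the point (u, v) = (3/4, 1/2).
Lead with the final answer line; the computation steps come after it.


Answer: K = -5376/34225

E = 41/16, F = 15/4, G = 10, EG - F^2 = 185/16 at the point
E_u = 5/3, E_v = 25/2, F_u = 33/4, F_v = 45/2, G_u = 30, G_v = 36
E_vv = 75, F_uv = 99/2, G_uu = 66
Compute both Brioschi determinants and normalise by (EG - F^2)^2.
M1 = [[-E_vv/2 + F_uv - G_uu/2, E_u/2, F_u - E_v/2], [F_v - G_u/2, E, F], [G_v/2, F, G]] = [[-21, 5/6, 2], [15/2, 41/16, 15/4], [18, 15/4, 10]]; det M1 = -4561/16
M2 = [[0, E_v/2, G_u/2], [E_v/2, E, F], [G_u/2, F, G]] = [[0, 25/4, 15], [25/4, 41/16, 15/4], [15, 15/4, 10]]; det M2 = -4225/16
det M1 - det M2 = -21; K = -21 / (185/16)^2 = -5376/34225
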